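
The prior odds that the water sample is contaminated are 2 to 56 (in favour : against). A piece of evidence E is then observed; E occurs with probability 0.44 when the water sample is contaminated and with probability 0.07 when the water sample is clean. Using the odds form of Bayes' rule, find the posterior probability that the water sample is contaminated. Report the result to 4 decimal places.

Posterior probability ≈ 0.1833

Prior odds = 2/56 = 0.035714. In log-odds, ln(0.035714) = -3.3322.
Add log likelihood ratio: ln(6.2857) = 1.8383.
Posterior log-odds = -1.4939, so posterior odds = exp(-1.4939) = 0.22449. Converting, P(H|E) = 0.22449/1.2245 = 0.1833.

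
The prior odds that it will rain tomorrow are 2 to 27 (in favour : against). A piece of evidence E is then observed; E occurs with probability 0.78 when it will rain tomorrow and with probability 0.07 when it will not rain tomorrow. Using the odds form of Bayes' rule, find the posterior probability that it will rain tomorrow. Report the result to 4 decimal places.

Posterior probability ≈ 0.4522

Prior odds = 2/27 = 0.074074. In log-odds, ln(0.074074) = -2.6027.
Add log likelihood ratio: ln(11.143) = 2.4108.
Posterior log-odds = -0.19189, so posterior odds = exp(-0.19189) = 0.82540. Converting, P(H|E) = 0.82540/1.8254 = 0.4522.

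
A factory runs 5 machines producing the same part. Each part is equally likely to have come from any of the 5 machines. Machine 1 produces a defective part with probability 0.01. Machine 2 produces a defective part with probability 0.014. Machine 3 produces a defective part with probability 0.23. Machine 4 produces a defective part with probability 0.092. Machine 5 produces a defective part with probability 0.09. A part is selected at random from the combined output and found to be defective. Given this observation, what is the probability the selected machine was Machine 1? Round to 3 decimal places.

Tabulate prior·likelihood by source: [1] prior 0.2, lik 0.01, product 0.002000; [2] prior 0.2, lik 0.014, product 0.002800; [3] prior 0.2, lik 0.23, product 0.04600; [4] prior 0.2, lik 0.092, product 0.01840; [5] prior 0.2, lik 0.09, product 0.01800.
Normalizing constant = 0.087200; the posterior for Machine 1 is its product over the sum, 0.002000/0.087200 = 0.023.

Posterior probability ≈ 0.023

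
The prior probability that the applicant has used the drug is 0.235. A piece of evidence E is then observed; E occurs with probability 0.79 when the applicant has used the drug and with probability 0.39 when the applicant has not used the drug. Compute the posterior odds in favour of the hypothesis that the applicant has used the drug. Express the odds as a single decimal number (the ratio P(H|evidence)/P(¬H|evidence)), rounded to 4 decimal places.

Prior odds = 0.235/(1−0.235) = 0.30719. In log-odds, ln(0.30719) = -1.1803.
Add log likelihood ratio: ln(2.0256) = 0.70589.
Posterior log-odds = -0.47440, so posterior odds = exp(-0.47440) = 0.62226.

Posterior odds ≈ 0.6223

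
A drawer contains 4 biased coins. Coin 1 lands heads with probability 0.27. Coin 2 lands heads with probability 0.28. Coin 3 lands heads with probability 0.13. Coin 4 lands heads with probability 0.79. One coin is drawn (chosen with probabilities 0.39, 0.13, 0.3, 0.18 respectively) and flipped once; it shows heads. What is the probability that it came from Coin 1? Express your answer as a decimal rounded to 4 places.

P(heads|C1) = 0.27; P(heads|C2) = 0.28; P(heads|C3) = 0.13; P(heads|C4) = 0.79.
Prior × likelihood for each source: 0.39·0.27=0.1053, 0.13·0.28=0.03640, 0.3·0.13=0.03900, 0.18·0.79=0.1422. Summing gives P(heads) = 0.32290.
P(Coin 1 | heads) = 0.1053 / 0.32290 = 0.3261.

Posterior probability ≈ 0.3261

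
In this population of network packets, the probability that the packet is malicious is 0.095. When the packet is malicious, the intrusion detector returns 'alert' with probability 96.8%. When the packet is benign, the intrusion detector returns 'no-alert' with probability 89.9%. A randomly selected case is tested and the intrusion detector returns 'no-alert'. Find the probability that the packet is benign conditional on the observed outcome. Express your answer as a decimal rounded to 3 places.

P(¬H | E) ≈ 0.996

Let H be the event that the packet is malicious. P(H) = 0.095, so P(¬H) = 0.905. With E the 'no-alert' result, P(E|H) = 0.032 and P(E|¬H) = 0.899.
P(E) = 0.032·0.095 + 0.899·0.905 = 0.0030400 + 0.81360 = 0.81664.
By Bayes' theorem, P(H|E) = 0.0030400 / 0.81664 = 0.004. Hence P(¬H|E) = 1 − 0.004 = 0.996.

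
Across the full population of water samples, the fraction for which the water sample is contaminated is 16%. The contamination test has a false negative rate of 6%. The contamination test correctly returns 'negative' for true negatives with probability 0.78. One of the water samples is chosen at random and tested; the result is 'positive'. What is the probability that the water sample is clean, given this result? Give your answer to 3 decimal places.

P(¬H | E) ≈ 0.551

Let H be the event that the water sample is contaminated. P(H) = 0.16, so P(¬H) = 0.84. With E the 'positive' result, P(E|H) = 0.94 and P(E|¬H) = 0.22.
P(E) = 0.94·0.16 + 0.22·0.84 = 0.15040 + 0.18480 = 0.33520.
By Bayes' theorem, P(H|E) = 0.15040 / 0.33520 = 0.449. Hence P(¬H|E) = 1 − 0.449 = 0.551.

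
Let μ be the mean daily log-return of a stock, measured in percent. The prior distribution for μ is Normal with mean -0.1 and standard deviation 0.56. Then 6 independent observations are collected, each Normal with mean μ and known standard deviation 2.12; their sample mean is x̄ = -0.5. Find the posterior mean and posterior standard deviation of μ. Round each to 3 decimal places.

Posterior mean ≈ -0.218; posterior SD ≈ 0.470

With known σ, the Normal prior is conjugate. Weight on the data is w = (n/σ²)/(n/σ² + 1/τ₀²) = 1.33499/(1.33499+3.18878) = 0.29511.
Posterior mean = w·x̄ + (1−w)·μ₀ = 0.29511·-0.5 + 0.70489·-0.1 = -0.218. Posterior variance = 1/(1.33499+3.18878) = 0.221055, so SD = 0.470.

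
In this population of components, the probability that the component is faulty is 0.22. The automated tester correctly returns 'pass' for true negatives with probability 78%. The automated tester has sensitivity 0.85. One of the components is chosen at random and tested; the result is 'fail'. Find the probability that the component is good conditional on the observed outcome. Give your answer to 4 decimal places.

Let H be the event that the component is faulty. P(H) = 0.22, so P(¬H) = 0.78. With E the 'fail' result, P(E|H) = 0.85 and P(E|¬H) = 0.22.
P(E) = 0.85·0.22 + 0.22·0.78 = 0.18700 + 0.17160 = 0.35860.
By Bayes' theorem, P(H|E) = 0.18700 / 0.35860 = 0.5215. Hence P(¬H|E) = 1 − 0.5215 = 0.4785.

P(¬H | E) ≈ 0.4785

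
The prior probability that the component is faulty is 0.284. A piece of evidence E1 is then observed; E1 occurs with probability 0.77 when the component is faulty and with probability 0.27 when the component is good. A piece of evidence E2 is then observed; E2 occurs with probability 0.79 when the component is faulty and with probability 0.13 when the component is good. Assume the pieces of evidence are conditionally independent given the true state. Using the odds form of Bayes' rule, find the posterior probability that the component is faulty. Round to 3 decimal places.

Prior odds = 0.284/(1−0.284) = 0.39665.
Likelihood ratio for E1 = 0.77/0.27 = 2.8519.
Likelihood ratio for E2 = 0.79/0.13 = 6.0769.
Posterior odds = prior odds × LR₁ × LR₂ = 6.8741.
Posterior probability = odds/(1+odds) = 6.8741/7.8741 = 0.873.

Posterior probability ≈ 0.873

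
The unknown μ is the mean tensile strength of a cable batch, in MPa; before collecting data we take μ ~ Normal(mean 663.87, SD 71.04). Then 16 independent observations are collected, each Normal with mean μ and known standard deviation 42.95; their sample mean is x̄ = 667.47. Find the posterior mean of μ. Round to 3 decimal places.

Prior precision 1/τ₀² = 1/71.04² = 0.00019815; data precision n/σ² = 16/42.95² = 0.00867349.
Posterior precision = 0.00019815 + 0.00867349 = 0.00887164.
Posterior mean = (0.00019815·663.87 + 0.00867349·667.47) / 0.00887164 = 667.390.

Posterior mean ≈ 667.390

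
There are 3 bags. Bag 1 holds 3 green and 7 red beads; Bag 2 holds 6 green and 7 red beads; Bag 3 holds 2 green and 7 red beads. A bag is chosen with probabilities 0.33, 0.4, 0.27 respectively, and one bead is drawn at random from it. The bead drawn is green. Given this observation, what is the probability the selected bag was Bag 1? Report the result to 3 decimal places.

Tabulate prior·likelihood by source: [1] prior 0.33, lik 0.3, product 0.09900; [2] prior 0.4, lik 0.4615, product 0.1846; [3] prior 0.27, lik 0.2222, product 0.06000.
Normalizing constant = 0.34362; the posterior for Bag 1 is its product over the sum, 0.09900/0.34362 = 0.288.

Posterior probability ≈ 0.288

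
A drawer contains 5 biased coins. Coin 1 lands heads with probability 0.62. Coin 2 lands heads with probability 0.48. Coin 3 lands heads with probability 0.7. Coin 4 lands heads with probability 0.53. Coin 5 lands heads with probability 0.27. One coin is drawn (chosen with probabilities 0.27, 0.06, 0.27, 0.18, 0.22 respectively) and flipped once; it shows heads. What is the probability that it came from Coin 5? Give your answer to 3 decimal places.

Tabulate prior·likelihood by source: [1] prior 0.27, lik 0.62, product 0.1674; [2] prior 0.06, lik 0.48, product 0.02880; [3] prior 0.27, lik 0.7, product 0.1890; [4] prior 0.18, lik 0.53, product 0.09540; [5] prior 0.22, lik 0.27, product 0.05940.
Normalizing constant = 0.54000; the posterior for Coin 5 is its product over the sum, 0.05940/0.54000 = 0.110.

Posterior probability ≈ 0.110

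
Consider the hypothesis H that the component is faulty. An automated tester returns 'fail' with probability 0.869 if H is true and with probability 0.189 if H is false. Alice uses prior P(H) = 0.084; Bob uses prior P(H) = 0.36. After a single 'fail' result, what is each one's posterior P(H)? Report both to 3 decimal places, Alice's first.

Alice: 0.297; Bob: 0.721

The likelihood ratio for a 'fail' result is 0.869/0.189 = 4.5979.
Alice: prior odds 0.084/0.916 = 0.091703; posterior odds 0.42164; posterior probability 0.297.
Bob: prior odds 0.36/0.64 = 0.56250; posterior odds 2.5863; posterior probability 0.721.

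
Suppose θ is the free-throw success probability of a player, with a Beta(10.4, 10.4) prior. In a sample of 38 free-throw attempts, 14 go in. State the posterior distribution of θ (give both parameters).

Posterior: Beta(24.4, 34.4)

The binomial likelihood is conjugate to the Beta prior: with 14 successes and 24 failures, the posterior is Beta(10.4+14, 10.4+24) = Beta(24.4, 34.4).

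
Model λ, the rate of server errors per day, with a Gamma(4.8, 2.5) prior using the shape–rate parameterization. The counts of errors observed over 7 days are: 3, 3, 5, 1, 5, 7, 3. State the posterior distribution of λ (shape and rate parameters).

Total count ∑xᵢ = 27 over n = 7 days.
Gamma is conjugate to the Poisson likelihood: posterior is Gamma(shape = 4.8+27 = 31.8, rate = 2.5+7 = 9.5).

Posterior: Gamma(shape=31.8, rate=9.5)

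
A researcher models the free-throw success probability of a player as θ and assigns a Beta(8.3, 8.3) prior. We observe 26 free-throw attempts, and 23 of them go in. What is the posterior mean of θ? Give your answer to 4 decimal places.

Observing 23 successes and 3 failures updates Beta(8.3, 8.3) by adding the success and failure counts to the two shape parameters: α = 8.3+23 = 31.3, β = 8.3+3 = 11.3.
E[θ | data] = 31.3/(31.3+11.3) = 0.7347.

Posterior mean ≈ 0.7347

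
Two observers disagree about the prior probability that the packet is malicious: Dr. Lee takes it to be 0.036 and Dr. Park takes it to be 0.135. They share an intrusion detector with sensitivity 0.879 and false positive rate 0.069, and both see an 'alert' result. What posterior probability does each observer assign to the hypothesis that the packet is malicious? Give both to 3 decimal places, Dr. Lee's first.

P('+'|H) = 0.879, P('+'|¬H) = 0.069.
Dr. Lee: numerator 0.879·0.036 = 0.031644; evidence = 0.031644+0.069·0.964 = 0.098160; posterior = 0.322.
Dr. Park: numerator 0.879·0.135 = 0.11867; evidence = 0.11867+0.069·0.865 = 0.17835; posterior = 0.665.

Dr. Lee: 0.322; Dr. Park: 0.665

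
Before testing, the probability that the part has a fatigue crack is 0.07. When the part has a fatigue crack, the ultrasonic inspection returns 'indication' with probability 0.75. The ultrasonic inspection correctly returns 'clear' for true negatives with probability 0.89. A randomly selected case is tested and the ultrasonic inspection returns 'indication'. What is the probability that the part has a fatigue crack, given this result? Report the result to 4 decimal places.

Write H for 'the part has a fatigue crack'. Prior odds H:¬H = 0.07/0.93 = 0.075269. For the 'indication' outcome, the likelihood ratio is 0.75/0.11 = 6.8182.
Posterior odds = 0.075269 × 6.8182 = 0.51320, so P(H|E) = 0.51320/(1+0.51320) = 0.3391.

P(H | E) ≈ 0.3391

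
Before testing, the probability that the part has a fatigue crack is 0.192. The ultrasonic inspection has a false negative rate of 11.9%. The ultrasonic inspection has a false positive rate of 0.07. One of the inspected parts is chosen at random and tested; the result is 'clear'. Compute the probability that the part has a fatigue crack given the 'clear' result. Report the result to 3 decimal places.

Write H for 'the part has a fatigue crack'. Prior odds H:¬H = 0.192/0.808 = 0.23762. For the 'clear' outcome, the likelihood ratio is 0.119/0.93 = 0.12796.
Posterior odds = 0.23762 × 0.12796 = 0.030406, so P(H|E) = 0.030406/(1+0.030406) = 0.030.

P(H | E) ≈ 0.030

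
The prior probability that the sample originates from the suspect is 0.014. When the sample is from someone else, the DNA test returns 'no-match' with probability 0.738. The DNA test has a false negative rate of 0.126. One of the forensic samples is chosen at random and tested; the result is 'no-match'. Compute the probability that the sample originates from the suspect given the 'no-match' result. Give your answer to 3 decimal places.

Write H for 'the sample originates from the suspect'. Prior odds H:¬H = 0.014/0.986 = 0.014199. For the 'no-match' outcome, the likelihood ratio is 0.126/0.738 = 0.17073.
Posterior odds = 0.014199 × 0.17073 = 0.0024242, so P(H|E) = 0.0024242/(1+0.0024242) = 0.002.

P(H | E) ≈ 0.002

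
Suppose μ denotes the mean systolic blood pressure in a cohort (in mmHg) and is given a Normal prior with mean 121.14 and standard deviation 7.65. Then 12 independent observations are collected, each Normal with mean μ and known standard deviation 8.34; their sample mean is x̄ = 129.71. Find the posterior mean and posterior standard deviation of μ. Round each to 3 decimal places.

Posterior mean ≈ 128.938; posterior SD ≈ 2.297

With known σ, the Normal prior is conjugate. Weight on the data is w = (n/σ²)/(n/σ² + 1/τ₀²) = 0.172524/(0.172524+0.0170874) = 0.90988.
Posterior mean = w·x̄ + (1−w)·μ₀ = 0.90988·129.71 + 0.090118·121.14 = 128.938. Posterior variance = 1/(0.172524+0.0170874) = 5.27395, so SD = 2.297.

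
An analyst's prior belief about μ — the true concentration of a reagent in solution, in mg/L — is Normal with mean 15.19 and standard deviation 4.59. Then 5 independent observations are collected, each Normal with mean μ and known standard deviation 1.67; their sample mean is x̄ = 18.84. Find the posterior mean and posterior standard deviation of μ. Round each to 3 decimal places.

Prior precision 1/τ₀² = 1/4.59² = 0.0474651; data precision n/σ² = 5/1.67² = 1.79282.
Posterior precision = 0.0474651 + 1.79282 = 1.84029, giving posterior SD = 1/√1.84029 = 0.737.
Posterior mean = (0.0474651·15.19 + 1.79282·18.84) / 1.84029 = 18.746.

Posterior mean ≈ 18.746; posterior SD ≈ 0.737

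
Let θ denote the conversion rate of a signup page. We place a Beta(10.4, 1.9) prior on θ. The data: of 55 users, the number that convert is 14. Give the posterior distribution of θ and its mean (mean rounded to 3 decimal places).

Observing 14 successes and 41 failures updates Beta(10.4, 1.9) by adding the success and failure counts to the two shape parameters: α = 10.4+14 = 24.4, β = 1.9+41 = 42.9.
Posterior mean = α/(α+β) = 24.4/67.3 = 0.363.

Posterior: Beta(24.4, 42.9); mean ≈ 0.363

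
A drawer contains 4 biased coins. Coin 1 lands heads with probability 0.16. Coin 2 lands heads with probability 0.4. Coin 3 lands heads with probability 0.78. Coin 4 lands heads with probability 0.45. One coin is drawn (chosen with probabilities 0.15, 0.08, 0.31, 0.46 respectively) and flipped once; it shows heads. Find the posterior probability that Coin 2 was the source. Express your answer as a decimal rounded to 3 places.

Posterior probability ≈ 0.063

Tabulate prior·likelihood by source: [1] prior 0.15, lik 0.16, product 0.02400; [2] prior 0.08, lik 0.4, product 0.03200; [3] prior 0.31, lik 0.78, product 0.2418; [4] prior 0.46, lik 0.45, product 0.2070.
Normalizing constant = 0.50480; the posterior for Coin 2 is its product over the sum, 0.03200/0.50480 = 0.063.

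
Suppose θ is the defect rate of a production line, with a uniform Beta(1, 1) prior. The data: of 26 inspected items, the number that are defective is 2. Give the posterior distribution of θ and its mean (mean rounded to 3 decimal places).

Posterior: Beta(3, 25); mean ≈ 0.107

The binomial likelihood is conjugate to the Beta prior: with 2 successes and 24 failures, the posterior is Beta(1+2, 1+24) = Beta(3, 25).
E[θ | data] = 3/(3+25) = 0.107.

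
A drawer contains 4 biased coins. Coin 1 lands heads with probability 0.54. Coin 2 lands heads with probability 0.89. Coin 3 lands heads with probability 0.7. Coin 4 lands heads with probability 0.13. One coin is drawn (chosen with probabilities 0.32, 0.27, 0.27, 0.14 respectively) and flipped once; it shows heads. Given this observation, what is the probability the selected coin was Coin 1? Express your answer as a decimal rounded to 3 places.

Tabulate prior·likelihood by source: [1] prior 0.32, lik 0.54, product 0.1728; [2] prior 0.27, lik 0.89, product 0.2403; [3] prior 0.27, lik 0.7, product 0.1890; [4] prior 0.14, lik 0.13, product 0.01820.
Normalizing constant = 0.62030; the posterior for Coin 1 is its product over the sum, 0.1728/0.62030 = 0.279.

Posterior probability ≈ 0.279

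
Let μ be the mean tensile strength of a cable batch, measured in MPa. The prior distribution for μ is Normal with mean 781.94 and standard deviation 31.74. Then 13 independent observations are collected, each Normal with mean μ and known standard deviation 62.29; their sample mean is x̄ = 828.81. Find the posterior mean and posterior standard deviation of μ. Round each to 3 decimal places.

Prior precision 1/τ₀² = 1/31.74² = 0.00099263; data precision n/σ² = 13/62.29² = 0.00335048.
Posterior precision = 0.00099263 + 0.00335048 = 0.00434310, giving posterior SD = 1/√0.00434310 = 15.174.
Posterior mean = (0.00099263·781.94 + 0.00335048·828.81) / 0.00434310 = 818.098.

Posterior mean ≈ 818.098; posterior SD ≈ 15.174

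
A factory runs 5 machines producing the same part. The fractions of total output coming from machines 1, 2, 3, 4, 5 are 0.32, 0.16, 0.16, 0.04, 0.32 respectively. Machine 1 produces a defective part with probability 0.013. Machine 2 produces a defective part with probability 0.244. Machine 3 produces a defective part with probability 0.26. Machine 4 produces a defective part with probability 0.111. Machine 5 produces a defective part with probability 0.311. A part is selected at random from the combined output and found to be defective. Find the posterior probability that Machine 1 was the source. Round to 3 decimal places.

P(defective|M1) = 0.013; P(defective|M2) = 0.244; P(defective|M3) = 0.26; P(defective|M4) = 0.111; P(defective|M5) = 0.311.
Prior × likelihood for each source: 0.32·0.013=0.004160, 0.16·0.244=0.03904, 0.16·0.26=0.04160, 0.04·0.111=0.004440, 0.32·0.311=0.09952. Summing gives P(defective) = 0.18876.
P(Machine 1 | defective) = 0.004160 / 0.18876 = 0.022.

Posterior probability ≈ 0.022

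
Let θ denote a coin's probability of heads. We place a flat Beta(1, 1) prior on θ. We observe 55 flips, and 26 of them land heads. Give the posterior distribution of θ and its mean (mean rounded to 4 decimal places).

Posterior: Beta(27, 30); mean ≈ 0.4737

The binomial likelihood is conjugate to the Beta prior: with 26 successes and 29 failures, the posterior is Beta(1+26, 1+29) = Beta(27, 30).
E[θ | data] = 27/(27+30) = 0.4737.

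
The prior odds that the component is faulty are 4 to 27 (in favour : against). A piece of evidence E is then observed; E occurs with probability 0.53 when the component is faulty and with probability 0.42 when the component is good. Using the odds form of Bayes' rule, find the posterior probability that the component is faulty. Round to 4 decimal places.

Posterior probability ≈ 0.1575

Prior odds = 4/27 = 0.14815.
Likelihood ratio for E = 0.53/0.42 = 1.2619.
Posterior odds = prior odds × LR = 0.18695.
Posterior probability = odds/(1+odds) = 0.18695/1.1869 = 0.1575.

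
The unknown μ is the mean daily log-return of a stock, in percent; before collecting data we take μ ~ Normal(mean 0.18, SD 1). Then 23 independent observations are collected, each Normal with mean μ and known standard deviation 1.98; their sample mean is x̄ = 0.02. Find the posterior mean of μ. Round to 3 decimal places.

Posterior mean ≈ 0.043

With known σ, the Normal prior is conjugate. Weight on the data is w = (n/σ²)/(n/σ² + 1/τ₀²) = 5.86675/(5.86675+1.00000) = 0.85437.
Posterior mean = w·x̄ + (1−w)·μ₀ = 0.85437·0.02 + 0.14563·0.18 = 0.043.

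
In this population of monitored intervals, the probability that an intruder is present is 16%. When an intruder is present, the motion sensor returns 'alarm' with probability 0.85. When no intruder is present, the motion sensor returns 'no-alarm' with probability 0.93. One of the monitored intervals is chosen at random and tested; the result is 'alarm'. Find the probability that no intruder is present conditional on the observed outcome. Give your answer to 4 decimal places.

Write H for 'an intruder is present'. Prior odds H:¬H = 0.16/0.84 = 0.19048. For the 'alarm' outcome, the likelihood ratio is 0.85/0.07 = 12.143.
Posterior odds = 0.19048 × 12.143 = 2.3129, so P(H|E) = 2.3129/(1+2.3129) = 0.6982. Then P(¬H|E) = 1 − 0.6982 = 0.3018.

P(¬H | E) ≈ 0.3018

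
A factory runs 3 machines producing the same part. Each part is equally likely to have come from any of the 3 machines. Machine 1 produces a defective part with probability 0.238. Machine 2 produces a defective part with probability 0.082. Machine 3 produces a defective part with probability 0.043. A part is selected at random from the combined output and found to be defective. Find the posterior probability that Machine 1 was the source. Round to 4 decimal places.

Tabulate prior·likelihood by source: [1] prior 0.333333, lik 0.238, product 0.07933; [2] prior 0.333333, lik 0.082, product 0.02733; [3] prior 0.333333, lik 0.043, product 0.01433.
Normalizing constant = 0.12100; the posterior for Machine 1 is its product over the sum, 0.07933/0.12100 = 0.6556.

Posterior probability ≈ 0.6556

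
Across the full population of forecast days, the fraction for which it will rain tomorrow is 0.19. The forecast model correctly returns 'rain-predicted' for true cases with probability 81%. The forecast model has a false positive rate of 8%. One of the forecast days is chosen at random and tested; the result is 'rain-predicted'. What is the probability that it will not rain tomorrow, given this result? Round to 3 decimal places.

Let H be the event that it will rain tomorrow. P(H) = 0.19, so P(¬H) = 0.81. With E the 'rain-predicted' result, P(E|H) = 0.81 and P(E|¬H) = 0.08.
P(E) = 0.81·0.19 + 0.08·0.81 = 0.15390 + 0.064800 = 0.21870.
By Bayes' theorem, P(H|E) = 0.15390 / 0.21870 = 0.704. Hence P(¬H|E) = 1 − 0.704 = 0.296.

P(¬H | E) ≈ 0.296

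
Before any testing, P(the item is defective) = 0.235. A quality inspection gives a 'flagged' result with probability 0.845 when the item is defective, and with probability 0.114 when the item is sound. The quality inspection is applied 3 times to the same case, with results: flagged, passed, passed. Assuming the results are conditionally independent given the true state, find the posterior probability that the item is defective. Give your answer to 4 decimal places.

Let H be the event that the item is defective; start with P(H) = 0.235. P('flagged'|H) = 0.845, P('flagged'|¬H) = 0.114.
Update on result 1 ('flagged'): P(H) ← 0.845·0.2350 / (0.845·0.2350 + 0.114·0.7650) = 0.19857/0.28578 = 0.6948.
Update on result 2 ('passed'): P(H) ← 0.155·0.6948 / (0.155·0.6948 + 0.886·0.3052) = 0.10770/0.37807 = 0.2849.
Update on result 3 ('passed'): P(H) ← 0.155·0.2849 / (0.155·0.2849 + 0.886·0.7151) = 0.044154/0.67776 = 0.0651.

Posterior P(H) ≈ 0.0651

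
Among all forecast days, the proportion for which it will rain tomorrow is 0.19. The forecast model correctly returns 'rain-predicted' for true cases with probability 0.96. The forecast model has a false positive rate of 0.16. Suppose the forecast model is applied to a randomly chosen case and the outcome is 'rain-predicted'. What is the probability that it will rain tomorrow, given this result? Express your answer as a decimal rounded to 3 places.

P(H | E) ≈ 0.585

Write H for 'it will rain tomorrow'. Prior odds H:¬H = 0.19/0.81 = 0.23457. For the 'rain-predicted' outcome, the likelihood ratio is 0.96/0.16 = 6.0000.
Posterior odds = 0.23457 × 6.0000 = 1.4074, so P(H|E) = 1.4074/(1+1.4074) = 0.585.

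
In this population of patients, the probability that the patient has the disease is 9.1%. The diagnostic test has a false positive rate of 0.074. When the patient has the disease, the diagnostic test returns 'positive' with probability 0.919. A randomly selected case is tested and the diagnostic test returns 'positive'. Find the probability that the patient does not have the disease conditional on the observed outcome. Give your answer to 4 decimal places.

P(¬H | E) ≈ 0.4458

Write H for 'the patient has the disease'. Prior odds H:¬H = 0.091/0.909 = 0.10011. For the 'positive' outcome, the likelihood ratio is 0.919/0.074 = 12.419.
Posterior odds = 0.10011 × 12.419 = 1.2433, so P(H|E) = 1.2433/(1+1.2433) = 0.5542. Then P(¬H|E) = 1 − 0.5542 = 0.4458.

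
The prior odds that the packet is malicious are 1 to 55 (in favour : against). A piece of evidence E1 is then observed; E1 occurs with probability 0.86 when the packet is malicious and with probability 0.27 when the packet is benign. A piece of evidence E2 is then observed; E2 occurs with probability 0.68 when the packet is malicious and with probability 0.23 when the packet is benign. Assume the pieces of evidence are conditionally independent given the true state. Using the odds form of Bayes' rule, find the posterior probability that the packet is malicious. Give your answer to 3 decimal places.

Posterior probability ≈ 0.146

Prior odds = 1/55 = 0.018182.
Likelihood ratio for E1 = 0.86/0.27 = 3.1852.
Likelihood ratio for E2 = 0.68/0.23 = 2.9565.
Posterior odds = prior odds × LR₁ × LR₂ = 0.17122.
Posterior probability = odds/(1+odds) = 0.17122/1.1712 = 0.146.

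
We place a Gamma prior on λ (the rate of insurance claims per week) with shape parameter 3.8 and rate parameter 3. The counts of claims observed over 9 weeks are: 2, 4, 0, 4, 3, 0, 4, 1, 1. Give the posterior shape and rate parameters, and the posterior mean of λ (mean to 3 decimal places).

Posterior: Gamma(shape=22.8, rate=12); mean ≈ 1.900

Total count ∑xᵢ = 19 over n = 9 weeks.
Gamma is conjugate to the Poisson likelihood: posterior is Gamma(shape = 3.8+19 = 22.8, rate = 3+9 = 12).
Posterior mean = shape/rate = 22.8/12 = 1.900.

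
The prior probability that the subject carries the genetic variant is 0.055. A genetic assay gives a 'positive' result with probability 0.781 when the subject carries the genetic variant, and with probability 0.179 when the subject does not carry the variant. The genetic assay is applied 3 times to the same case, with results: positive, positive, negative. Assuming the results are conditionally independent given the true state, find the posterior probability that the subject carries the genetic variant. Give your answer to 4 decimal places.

Posterior P(H) ≈ 0.2281

Let H be the event that the subject carries the genetic variant; start with P(H) = 0.055. P('positive'|H) = 0.781, P('positive'|¬H) = 0.179.
Update on result 1 ('positive'): P(H) ← 0.781·0.0550 / (0.781·0.0550 + 0.179·0.9450) = 0.042955/0.21211 = 0.2025.
Update on result 2 ('positive'): P(H) ← 0.781·0.2025 / (0.781·0.2025 + 0.179·0.7975) = 0.15816/0.30091 = 0.5256.
Update on result 3 ('negative'): P(H) ← 0.219·0.5256 / (0.219·0.5256 + 0.821·0.4744) = 0.11511/0.50458 = 0.2281.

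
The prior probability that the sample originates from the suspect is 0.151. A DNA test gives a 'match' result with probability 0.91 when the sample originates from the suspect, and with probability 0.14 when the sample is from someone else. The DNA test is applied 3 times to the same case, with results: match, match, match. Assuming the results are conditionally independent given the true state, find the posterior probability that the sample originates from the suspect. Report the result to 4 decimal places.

Let H be the event that the sample originates from the suspect; start with P(H) = 0.151. P('match'|H) = 0.91, P('match'|¬H) = 0.14.
Update on result 1 ('match'): P(H) ← 0.91·0.1510 / (0.91·0.1510 + 0.14·0.8490) = 0.13741/0.25627 = 0.5362.
Update on result 2 ('match'): P(H) ← 0.91·0.5362 / (0.91·0.5362 + 0.14·0.4638) = 0.48793/0.55287 = 0.8826.
Update on result 3 ('match'): P(H) ← 0.91·0.8826 / (0.91·0.8826 + 0.14·0.1174) = 0.80312/0.81957 = 0.9799.

Posterior P(H) ≈ 0.9799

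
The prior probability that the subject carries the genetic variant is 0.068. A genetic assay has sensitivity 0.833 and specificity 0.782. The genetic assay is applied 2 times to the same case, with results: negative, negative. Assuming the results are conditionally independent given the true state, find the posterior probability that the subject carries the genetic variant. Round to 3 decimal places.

With H the event that the subject carries the genetic variant, the joint likelihood of the observed sequence is P(data|H) = 0.167·0.167 = 0.027889 and P(data|¬H) = 0.782·0.782 = 0.61152.
Bayes: P(H|data) = 0.068·0.027889 / (0.068·0.027889 + 0.932·0.61152) = 0.0018965/0.57184 = 0.0033.

Posterior P(H) ≈ 0.003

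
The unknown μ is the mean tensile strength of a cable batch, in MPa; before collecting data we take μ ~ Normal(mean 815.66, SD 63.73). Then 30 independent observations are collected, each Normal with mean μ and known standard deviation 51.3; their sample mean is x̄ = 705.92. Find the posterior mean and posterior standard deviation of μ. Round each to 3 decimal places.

Prior precision 1/τ₀² = 1/63.73² = 0.00024621; data precision n/σ² = 30/51.3² = 0.0113995.
Posterior precision = 0.00024621 + 0.0113995 = 0.0116457, giving posterior SD = 1/√0.0116457 = 9.267.
Posterior mean = (0.00024621·815.66 + 0.0113995·705.92) / 0.0116457 = 708.240.

Posterior mean ≈ 708.240; posterior SD ≈ 9.267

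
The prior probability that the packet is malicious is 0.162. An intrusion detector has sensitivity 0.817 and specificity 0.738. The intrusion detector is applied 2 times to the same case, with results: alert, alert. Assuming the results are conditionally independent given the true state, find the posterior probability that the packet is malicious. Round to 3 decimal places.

Posterior P(H) ≈ 0.653

With H the event that the packet is malicious, the joint likelihood of the observed sequence is P(data|H) = 0.817·0.817 = 0.66749 and P(data|¬H) = 0.262·0.262 = 0.068644.
Bayes: P(H|data) = 0.162·0.66749 / (0.162·0.66749 + 0.838·0.068644) = 0.10813/0.16566 = 0.6528.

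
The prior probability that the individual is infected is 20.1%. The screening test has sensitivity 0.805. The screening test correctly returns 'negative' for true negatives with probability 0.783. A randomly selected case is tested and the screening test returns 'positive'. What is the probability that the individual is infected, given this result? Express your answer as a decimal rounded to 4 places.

P(H | E) ≈ 0.4827

Write H for 'the individual is infected'. Prior odds H:¬H = 0.201/0.799 = 0.25156. For the 'positive' outcome, the likelihood ratio is 0.805/0.217 = 3.7097.
Posterior odds = 0.25156 × 3.7097 = 0.93322, so P(H|E) = 0.93322/(1+0.93322) = 0.4827.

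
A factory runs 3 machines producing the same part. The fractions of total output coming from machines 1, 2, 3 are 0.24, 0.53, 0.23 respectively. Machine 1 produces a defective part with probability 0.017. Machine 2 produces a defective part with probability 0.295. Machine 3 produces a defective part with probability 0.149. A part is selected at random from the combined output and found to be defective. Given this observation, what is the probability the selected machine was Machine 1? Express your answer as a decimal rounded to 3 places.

Posterior probability ≈ 0.021

Tabulate prior·likelihood by source: [1] prior 0.24, lik 0.017, product 0.004080; [2] prior 0.53, lik 0.295, product 0.1563; [3] prior 0.23, lik 0.149, product 0.03427.
Normalizing constant = 0.19470; the posterior for Machine 1 is its product over the sum, 0.004080/0.19470 = 0.021.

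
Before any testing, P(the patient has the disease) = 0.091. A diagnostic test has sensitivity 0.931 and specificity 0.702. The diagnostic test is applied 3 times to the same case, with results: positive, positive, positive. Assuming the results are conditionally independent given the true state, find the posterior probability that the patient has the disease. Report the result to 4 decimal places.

With H the event that the patient has the disease, the joint likelihood of the observed sequence is P(data|H) = 0.931·0.931·0.931 = 0.80695 and P(data|¬H) = 0.298·0.298·0.298 = 0.026464.
Bayes: P(H|data) = 0.091·0.80695 / (0.091·0.80695 + 0.909·0.026464) = 0.073433/0.097488 = 0.7532.

Posterior P(H) ≈ 0.7532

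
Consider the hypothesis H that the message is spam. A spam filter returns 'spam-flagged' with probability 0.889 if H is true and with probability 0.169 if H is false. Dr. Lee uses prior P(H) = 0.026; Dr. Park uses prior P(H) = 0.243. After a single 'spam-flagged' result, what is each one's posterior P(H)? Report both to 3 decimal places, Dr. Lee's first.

Dr. Lee: 0.123; Dr. Park: 0.628

P('+'|H) = 0.889, P('+'|¬H) = 0.169.
Dr. Lee: numerator 0.889·0.026 = 0.023114; evidence = 0.023114+0.169·0.974 = 0.18772; posterior = 0.123.
Dr. Park: numerator 0.889·0.243 = 0.21603; evidence = 0.21603+0.169·0.757 = 0.34396; posterior = 0.628.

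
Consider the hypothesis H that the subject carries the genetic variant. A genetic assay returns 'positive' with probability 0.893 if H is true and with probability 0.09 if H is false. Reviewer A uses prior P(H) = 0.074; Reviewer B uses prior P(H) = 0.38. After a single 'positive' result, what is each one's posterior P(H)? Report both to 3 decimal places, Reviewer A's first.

P('+'|H) = 0.893, P('+'|¬H) = 0.09.
Reviewer A: numerator 0.893·0.074 = 0.066082; evidence = 0.066082+0.09·0.926 = 0.14942; posterior = 0.442.
Reviewer B: numerator 0.893·0.38 = 0.33934; evidence = 0.33934+0.09·0.62 = 0.39514; posterior = 0.859.

Reviewer A: 0.442; Reviewer B: 0.859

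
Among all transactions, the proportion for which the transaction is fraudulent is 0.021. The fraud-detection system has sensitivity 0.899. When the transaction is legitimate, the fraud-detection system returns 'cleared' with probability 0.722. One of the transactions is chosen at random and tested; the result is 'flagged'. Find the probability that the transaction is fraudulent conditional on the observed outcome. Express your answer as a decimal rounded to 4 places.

P(H | E) ≈ 0.0649

Let H be the event that the transaction is fraudulent. P(H) = 0.021, so P(¬H) = 0.979. With E the 'flagged' result, P(E|H) = 0.899 and P(E|¬H) = 0.278.
P(E) = 0.899·0.021 + 0.278·0.979 = 0.018879 + 0.27216 = 0.29104.
By Bayes' theorem, P(H|E) = 0.018879 / 0.29104 = 0.0649.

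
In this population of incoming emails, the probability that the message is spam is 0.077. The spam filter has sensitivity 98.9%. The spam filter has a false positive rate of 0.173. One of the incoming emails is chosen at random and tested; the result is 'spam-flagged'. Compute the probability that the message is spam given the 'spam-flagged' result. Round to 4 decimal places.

P(H | E) ≈ 0.3229

Write H for 'the message is spam'. Prior odds H:¬H = 0.077/0.923 = 0.083424. For the 'spam-flagged' outcome, the likelihood ratio is 0.989/0.173 = 5.7168.
Posterior odds = 0.083424 × 5.7168 = 0.47691, so P(H|E) = 0.47691/(1+0.47691) = 0.3229.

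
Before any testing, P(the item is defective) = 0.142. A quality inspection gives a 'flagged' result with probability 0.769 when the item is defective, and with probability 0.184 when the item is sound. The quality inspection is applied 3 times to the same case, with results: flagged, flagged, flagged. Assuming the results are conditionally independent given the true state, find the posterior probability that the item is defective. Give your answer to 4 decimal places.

With H the event that the item is defective, the joint likelihood of the observed sequence is P(data|H) = 0.769·0.769·0.769 = 0.45476 and P(data|¬H) = 0.184·0.184·0.184 = 0.0062295.
Bayes: P(H|data) = 0.142·0.45476 / (0.142·0.45476 + 0.858·0.0062295) = 0.064575/0.069920 = 0.9236.

Posterior P(H) ≈ 0.9236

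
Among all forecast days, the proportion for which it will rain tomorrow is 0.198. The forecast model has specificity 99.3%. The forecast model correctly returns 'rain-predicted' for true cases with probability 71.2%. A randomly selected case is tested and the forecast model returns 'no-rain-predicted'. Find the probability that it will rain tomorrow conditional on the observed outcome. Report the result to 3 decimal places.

Write H for 'it will rain tomorrow'. Prior odds H:¬H = 0.198/0.802 = 0.24688. For the 'no-rain-predicted' outcome, the likelihood ratio is 0.288/0.993 = 0.29003.
Posterior odds = 0.24688 × 0.29003 = 0.071603, so P(H|E) = 0.071603/(1+0.071603) = 0.067.

P(H | E) ≈ 0.067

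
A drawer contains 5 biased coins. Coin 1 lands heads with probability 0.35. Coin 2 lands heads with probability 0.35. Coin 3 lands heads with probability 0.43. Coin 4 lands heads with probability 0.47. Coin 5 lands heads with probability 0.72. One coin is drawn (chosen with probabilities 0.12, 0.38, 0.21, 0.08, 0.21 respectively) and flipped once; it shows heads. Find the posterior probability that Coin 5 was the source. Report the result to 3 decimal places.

Tabulate prior·likelihood by source: [1] prior 0.12, lik 0.35, product 0.04200; [2] prior 0.38, lik 0.35, product 0.1330; [3] prior 0.21, lik 0.43, product 0.09030; [4] prior 0.08, lik 0.47, product 0.03760; [5] prior 0.21, lik 0.72, product 0.1512.
Normalizing constant = 0.45410; the posterior for Coin 5 is its product over the sum, 0.1512/0.45410 = 0.333.

Posterior probability ≈ 0.333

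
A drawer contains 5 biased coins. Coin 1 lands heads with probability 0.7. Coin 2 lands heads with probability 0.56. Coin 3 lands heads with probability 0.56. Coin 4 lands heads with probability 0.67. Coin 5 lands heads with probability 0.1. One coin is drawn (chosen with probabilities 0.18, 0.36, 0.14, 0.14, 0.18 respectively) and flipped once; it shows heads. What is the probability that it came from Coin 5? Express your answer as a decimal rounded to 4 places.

Posterior probability ≈ 0.0348

Tabulate prior·likelihood by source: [1] prior 0.18, lik 0.7, product 0.1260; [2] prior 0.36, lik 0.56, product 0.2016; [3] prior 0.14, lik 0.56, product 0.07840; [4] prior 0.14, lik 0.67, product 0.09380; [5] prior 0.18, lik 0.1, product 0.01800.
Normalizing constant = 0.51780; the posterior for Coin 5 is its product over the sum, 0.01800/0.51780 = 0.0348.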